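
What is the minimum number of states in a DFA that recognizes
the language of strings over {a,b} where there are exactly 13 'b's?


States: count = 0, 1, ..., 13 (that's 14 states), plus a dead state for count > 13.
Total: 14 + 1 = 15. Accept = count-13 state.

15


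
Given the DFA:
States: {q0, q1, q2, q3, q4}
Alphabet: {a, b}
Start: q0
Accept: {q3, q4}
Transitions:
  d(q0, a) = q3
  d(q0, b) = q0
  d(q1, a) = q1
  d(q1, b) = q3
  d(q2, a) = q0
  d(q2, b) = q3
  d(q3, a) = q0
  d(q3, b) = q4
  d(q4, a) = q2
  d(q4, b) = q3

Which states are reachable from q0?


BFS from q0:
  layer 0: {q0}
  layer 1: {q3}
  layer 2: {q4}
  layer 3: {q2}

{q0, q2, q3, q4}


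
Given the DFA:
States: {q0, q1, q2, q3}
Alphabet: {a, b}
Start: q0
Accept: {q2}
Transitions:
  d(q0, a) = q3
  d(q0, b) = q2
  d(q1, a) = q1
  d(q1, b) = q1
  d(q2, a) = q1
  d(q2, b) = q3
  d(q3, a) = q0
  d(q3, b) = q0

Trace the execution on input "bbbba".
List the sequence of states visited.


Input: bbbba
d(q0, b) = q2
d(q2, b) = q3
d(q3, b) = q0
d(q0, b) = q2
d(q2, a) = q1


q0 -> q2 -> q3 -> q0 -> q2 -> q1


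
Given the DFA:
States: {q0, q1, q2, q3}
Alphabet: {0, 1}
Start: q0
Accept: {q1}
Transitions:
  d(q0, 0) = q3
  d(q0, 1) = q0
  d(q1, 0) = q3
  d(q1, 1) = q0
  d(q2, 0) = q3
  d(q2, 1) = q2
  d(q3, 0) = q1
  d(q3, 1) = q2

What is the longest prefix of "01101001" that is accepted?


Run the DFA, marking each prefix where the state is accepting:
  "" -> q0 [reject]
  "0" -> q3 [reject]
  "01" -> q2 [reject]
  "011" -> q2 [reject]
  "0110" -> q3 [reject]
  "01101" -> q2 [reject]
  "011010" -> q3 [reject]
  "0110100" -> q1 [accept]
  "01101001" -> q0 [reject]

"0110100"


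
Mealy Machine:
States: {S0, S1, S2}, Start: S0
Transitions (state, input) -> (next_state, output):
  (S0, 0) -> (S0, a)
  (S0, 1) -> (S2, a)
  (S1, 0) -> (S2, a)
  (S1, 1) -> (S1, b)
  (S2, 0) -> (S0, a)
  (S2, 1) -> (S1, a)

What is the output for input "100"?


Step-by-step:
  (S0, 1) -> (S2, a)
  (S2, 0) -> (S0, a)
  (S0, 0) -> (S0, a)

"aaa"


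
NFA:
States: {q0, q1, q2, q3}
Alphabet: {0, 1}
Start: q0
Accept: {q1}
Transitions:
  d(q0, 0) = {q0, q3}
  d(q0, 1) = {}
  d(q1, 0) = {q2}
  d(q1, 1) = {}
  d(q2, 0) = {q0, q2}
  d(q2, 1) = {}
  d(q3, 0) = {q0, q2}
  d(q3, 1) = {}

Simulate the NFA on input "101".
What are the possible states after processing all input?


Start: {q0}
  --1--> {}
  --0--> {}
  --1--> {}

{} (empty set, no valid transitions)


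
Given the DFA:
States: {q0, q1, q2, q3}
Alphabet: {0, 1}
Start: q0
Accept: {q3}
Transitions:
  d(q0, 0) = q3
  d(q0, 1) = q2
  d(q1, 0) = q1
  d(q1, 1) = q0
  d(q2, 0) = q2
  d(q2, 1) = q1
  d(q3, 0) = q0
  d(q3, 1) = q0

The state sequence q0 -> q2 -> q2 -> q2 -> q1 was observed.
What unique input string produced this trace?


Trace back each transition to find the symbol:
  q0 --[1]--> q2
  q2 --[0]--> q2
  q2 --[0]--> q2
  q2 --[1]--> q1

"1001"


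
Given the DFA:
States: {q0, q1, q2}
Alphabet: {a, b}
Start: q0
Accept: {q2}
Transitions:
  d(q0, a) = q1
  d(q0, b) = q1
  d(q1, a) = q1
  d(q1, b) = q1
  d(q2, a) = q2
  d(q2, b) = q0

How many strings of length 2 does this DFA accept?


Enumerating all length-2 strings:
  "aa" -> q1 [reject]
  "ab" -> q1 [reject]
  "ba" -> q1 [reject]
  "bb" -> q1 [reject]

0 out of 4


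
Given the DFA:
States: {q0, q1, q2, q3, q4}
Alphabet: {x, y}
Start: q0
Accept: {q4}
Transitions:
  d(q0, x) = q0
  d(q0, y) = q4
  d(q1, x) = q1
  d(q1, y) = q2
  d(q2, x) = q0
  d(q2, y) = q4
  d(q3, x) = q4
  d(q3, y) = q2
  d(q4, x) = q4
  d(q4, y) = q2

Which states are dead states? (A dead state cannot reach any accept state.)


Forward reachability from each state:
  q0 -> reaches accept state q4 (live)
  q1 -> reaches accept state q4 (live)
  q2 -> reaches accept state q4 (live)
  q3 -> reaches accept state q4 (live)
  q4 -> reaches accept state q4 (live)

None (all states can reach an accept state)


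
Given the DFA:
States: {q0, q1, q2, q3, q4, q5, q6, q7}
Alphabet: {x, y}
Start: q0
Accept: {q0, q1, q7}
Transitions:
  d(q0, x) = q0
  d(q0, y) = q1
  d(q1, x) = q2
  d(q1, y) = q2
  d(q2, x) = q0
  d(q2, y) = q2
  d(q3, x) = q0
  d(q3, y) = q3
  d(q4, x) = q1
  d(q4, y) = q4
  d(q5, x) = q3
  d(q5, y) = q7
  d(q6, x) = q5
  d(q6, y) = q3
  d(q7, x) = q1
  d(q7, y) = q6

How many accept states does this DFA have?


Accept states listed: {q0, q1, q7}
Counting: q0(1) q1(2) q7(3)

3


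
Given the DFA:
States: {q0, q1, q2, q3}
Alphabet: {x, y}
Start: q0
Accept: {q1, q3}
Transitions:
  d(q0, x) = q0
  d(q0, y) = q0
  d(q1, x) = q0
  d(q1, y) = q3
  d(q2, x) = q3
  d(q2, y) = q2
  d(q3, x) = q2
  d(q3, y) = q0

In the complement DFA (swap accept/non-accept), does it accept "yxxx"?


Trace: q0 -> q0 -> q0 -> q0 -> q0
Final: q0
Original accept: {q1, q3}
Complement: q0 is not in original accept

Yes, complement accepts (original rejects)


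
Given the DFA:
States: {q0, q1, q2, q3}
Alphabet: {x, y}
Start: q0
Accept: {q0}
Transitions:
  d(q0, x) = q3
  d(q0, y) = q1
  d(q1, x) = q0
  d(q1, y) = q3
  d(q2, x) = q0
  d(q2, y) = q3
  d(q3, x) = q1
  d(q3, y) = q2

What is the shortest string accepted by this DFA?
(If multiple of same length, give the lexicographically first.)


BFS by string length (lex-first path to each state shown):
  len 0: q0<-""
Found accept state at length 0.

"" (empty string)


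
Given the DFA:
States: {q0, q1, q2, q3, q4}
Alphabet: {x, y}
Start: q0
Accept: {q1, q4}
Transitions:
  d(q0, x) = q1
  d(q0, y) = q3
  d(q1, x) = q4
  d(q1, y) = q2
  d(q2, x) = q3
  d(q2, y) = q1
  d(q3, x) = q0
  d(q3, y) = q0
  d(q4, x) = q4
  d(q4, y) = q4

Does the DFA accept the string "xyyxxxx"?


Trace: q0 -> q1 -> q2 -> q1 -> q4 -> q4 -> q4 -> q4
Final state: q4
Accept states: {q1, q4}

Yes, accepted (final state q4 is an accept state)


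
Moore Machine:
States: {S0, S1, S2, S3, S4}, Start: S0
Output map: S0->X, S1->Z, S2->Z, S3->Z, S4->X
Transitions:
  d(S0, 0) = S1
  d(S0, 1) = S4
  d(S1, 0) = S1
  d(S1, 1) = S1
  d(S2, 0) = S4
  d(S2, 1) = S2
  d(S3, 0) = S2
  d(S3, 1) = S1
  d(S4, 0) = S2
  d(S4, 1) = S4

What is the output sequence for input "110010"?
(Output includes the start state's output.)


Start: S0 (output X)
  --1--> S4 (output X)
  --1--> S4 (output X)
  --0--> S2 (output Z)
  --0--> S4 (output X)
  --1--> S4 (output X)
  --0--> S2 (output Z)

"XXXZXXZ"


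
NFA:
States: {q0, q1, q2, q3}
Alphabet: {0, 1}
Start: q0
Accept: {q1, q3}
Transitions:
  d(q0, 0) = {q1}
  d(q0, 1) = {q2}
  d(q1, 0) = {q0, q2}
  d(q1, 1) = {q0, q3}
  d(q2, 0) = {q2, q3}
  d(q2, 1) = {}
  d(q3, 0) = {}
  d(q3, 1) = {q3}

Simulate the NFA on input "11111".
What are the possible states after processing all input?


Start: {q0}
  --1--> {q2}
  --1--> {}
  --1--> {}
  --1--> {}
  --1--> {}

{} (empty set, no valid transitions)


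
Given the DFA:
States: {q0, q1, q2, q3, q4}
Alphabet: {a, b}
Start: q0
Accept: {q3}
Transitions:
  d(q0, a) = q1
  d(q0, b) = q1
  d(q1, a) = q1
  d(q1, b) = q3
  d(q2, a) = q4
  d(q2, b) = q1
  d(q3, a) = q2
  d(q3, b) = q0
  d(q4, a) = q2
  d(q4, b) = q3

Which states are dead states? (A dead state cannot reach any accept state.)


Forward reachability from each state:
  q0 -> reaches accept state q3 (live)
  q1 -> reaches accept state q3 (live)
  q2 -> reaches accept state q3 (live)
  q3 -> reaches accept state q3 (live)
  q4 -> reaches accept state q3 (live)

None (all states can reach an accept state)


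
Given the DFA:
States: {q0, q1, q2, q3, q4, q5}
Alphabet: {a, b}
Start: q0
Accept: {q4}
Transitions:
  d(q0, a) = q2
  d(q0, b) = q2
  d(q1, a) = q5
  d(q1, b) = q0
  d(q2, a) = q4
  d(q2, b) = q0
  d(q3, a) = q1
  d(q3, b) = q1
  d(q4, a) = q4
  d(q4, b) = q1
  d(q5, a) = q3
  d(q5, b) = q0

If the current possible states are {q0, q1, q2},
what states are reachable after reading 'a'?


Apply transition on 'a' from each current state:
  d(q0, a) = q2
  d(q1, a) = q5
  d(q2, a) = q4

{q2, q4, q5}


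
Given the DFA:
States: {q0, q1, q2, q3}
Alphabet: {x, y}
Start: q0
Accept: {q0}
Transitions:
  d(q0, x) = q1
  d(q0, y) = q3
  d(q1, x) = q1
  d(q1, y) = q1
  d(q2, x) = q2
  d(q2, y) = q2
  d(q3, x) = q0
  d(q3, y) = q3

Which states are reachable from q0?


BFS from q0:
  layer 0: {q0}
  layer 1: {q1, q3}

{q0, q1, q3}


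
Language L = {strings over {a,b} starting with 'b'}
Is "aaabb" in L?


first symbol = 'a'

No, "aaabb" is not in L


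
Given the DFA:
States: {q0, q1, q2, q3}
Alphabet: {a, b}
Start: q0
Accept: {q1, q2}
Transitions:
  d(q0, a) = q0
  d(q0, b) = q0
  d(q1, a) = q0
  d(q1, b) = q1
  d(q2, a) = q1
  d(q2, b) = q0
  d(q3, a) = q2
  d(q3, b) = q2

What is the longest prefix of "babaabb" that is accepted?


Run the DFA, marking each prefix where the state is accepting:
  "" -> q0 [reject]
  "b" -> q0 [reject]
  "ba" -> q0 [reject]
  "bab" -> q0 [reject]
  "baba" -> q0 [reject]
  "babaa" -> q0 [reject]
  "babaab" -> q0 [reject]
  "babaabb" -> q0 [reject]

No prefix is accepted


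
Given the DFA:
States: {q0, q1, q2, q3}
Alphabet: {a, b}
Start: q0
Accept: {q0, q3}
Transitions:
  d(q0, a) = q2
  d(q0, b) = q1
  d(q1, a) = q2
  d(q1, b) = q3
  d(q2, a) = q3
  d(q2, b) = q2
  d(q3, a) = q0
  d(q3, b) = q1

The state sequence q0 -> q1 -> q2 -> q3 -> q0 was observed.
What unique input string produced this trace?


Trace back each transition to find the symbol:
  q0 --[b]--> q1
  q1 --[a]--> q2
  q2 --[a]--> q3
  q3 --[a]--> q0

"baaa"


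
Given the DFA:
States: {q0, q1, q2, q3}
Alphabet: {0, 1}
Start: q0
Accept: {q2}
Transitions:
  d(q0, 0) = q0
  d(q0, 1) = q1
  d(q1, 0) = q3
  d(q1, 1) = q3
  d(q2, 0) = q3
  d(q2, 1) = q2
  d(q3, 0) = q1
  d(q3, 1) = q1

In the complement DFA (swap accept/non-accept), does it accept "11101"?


Trace: q0 -> q1 -> q3 -> q1 -> q3 -> q1
Final: q1
Original accept: {q2}
Complement: q1 is not in original accept

Yes, complement accepts (original rejects)


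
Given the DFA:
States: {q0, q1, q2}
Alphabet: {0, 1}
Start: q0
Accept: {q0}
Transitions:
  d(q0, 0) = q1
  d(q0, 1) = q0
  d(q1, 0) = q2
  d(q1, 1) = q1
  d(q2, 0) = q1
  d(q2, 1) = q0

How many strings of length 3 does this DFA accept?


Enumerating all length-3 strings:
  "000" -> q1 [reject]
  "001" -> q0 [accept]
  "010" -> q2 [reject]
  "011" -> q1 [reject]
  "100" -> q2 [reject]
  "101" -> q1 [reject]
  "110" -> q1 [reject]
  "111" -> q0 [accept]

2 out of 8


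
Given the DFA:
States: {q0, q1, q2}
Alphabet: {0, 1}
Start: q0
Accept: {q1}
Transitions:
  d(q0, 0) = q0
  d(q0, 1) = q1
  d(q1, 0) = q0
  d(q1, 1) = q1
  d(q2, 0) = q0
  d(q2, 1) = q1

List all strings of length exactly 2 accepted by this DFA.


All strings of length 2: 4 total
Accepted: 2

"01", "11"


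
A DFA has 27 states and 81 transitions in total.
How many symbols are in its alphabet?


Each state has exactly one transition per symbol.
|alphabet| = transitions / states = 81 / 27 = 3

3


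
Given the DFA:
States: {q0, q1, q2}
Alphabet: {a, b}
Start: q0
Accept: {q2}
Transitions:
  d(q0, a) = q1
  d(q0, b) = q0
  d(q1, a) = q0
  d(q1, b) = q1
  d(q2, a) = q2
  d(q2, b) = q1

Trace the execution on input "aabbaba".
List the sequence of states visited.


Input: aabbaba
d(q0, a) = q1
d(q1, a) = q0
d(q0, b) = q0
d(q0, b) = q0
d(q0, a) = q1
d(q1, b) = q1
d(q1, a) = q0


q0 -> q1 -> q0 -> q0 -> q0 -> q1 -> q1 -> q0


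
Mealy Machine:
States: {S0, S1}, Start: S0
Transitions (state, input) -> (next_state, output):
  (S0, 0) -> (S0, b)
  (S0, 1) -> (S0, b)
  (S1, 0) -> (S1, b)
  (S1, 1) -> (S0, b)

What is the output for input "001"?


Step-by-step:
  (S0, 0) -> (S0, b)
  (S0, 0) -> (S0, b)
  (S0, 1) -> (S0, b)

"bbb"


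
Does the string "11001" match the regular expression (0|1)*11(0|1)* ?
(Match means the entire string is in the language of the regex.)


|string| = 5; first = '1'; last = '1'

Yes, "11001" matches (0|1)*11(0|1)*


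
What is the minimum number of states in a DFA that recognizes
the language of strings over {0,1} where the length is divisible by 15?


States track (length) mod 15.
Need 15 states: one per remainder 0..14; accept = remainder 0.

15


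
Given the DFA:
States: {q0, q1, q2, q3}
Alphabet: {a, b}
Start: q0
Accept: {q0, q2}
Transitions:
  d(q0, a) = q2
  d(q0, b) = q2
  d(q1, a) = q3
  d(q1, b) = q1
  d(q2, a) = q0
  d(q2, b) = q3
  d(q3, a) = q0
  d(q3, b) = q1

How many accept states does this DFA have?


Accept states listed: {q0, q2}
Counting: q0(1) q2(2)

2


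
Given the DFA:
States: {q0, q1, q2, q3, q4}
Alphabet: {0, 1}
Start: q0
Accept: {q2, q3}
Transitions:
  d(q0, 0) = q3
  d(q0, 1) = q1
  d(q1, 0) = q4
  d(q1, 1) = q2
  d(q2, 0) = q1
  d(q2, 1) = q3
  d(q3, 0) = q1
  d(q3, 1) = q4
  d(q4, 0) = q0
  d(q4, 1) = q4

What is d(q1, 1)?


Looking up transition d(q1, 1)

q2


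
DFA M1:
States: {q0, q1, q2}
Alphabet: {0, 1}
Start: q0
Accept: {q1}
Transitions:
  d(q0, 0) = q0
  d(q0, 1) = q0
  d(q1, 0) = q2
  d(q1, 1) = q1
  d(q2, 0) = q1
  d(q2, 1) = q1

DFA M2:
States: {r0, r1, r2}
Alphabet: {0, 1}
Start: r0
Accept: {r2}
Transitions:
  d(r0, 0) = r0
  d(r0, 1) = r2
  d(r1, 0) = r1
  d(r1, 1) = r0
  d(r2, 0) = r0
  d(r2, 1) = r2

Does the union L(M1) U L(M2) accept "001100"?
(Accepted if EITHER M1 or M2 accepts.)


M1: final=q0 accepted=False
M2: final=r0 accepted=False

No, union rejects (neither accepts)


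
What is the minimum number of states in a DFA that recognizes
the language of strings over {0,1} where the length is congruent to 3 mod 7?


States track (length) mod 7.
Need 7 states: one per remainder 0..6; accept = remainder 3.

7


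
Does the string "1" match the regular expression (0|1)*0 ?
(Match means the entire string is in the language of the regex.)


|string| = 1; first = '1'; last = '1'

No, "1" does not match (0|1)*0


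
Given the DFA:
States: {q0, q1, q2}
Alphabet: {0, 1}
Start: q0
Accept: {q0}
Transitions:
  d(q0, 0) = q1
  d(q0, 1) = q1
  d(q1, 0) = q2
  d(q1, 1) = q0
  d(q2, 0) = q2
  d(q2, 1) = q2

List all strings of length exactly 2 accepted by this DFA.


All strings of length 2: 4 total
Accepted: 2

"01", "11"


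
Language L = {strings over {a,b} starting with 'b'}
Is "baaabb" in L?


first symbol = 'b'

Yes, "baaabb" is in L


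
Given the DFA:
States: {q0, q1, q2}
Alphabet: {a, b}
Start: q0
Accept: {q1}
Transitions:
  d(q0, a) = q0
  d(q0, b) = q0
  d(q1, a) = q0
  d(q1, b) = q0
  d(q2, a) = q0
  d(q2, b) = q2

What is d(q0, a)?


Looking up transition d(q0, a)

q0


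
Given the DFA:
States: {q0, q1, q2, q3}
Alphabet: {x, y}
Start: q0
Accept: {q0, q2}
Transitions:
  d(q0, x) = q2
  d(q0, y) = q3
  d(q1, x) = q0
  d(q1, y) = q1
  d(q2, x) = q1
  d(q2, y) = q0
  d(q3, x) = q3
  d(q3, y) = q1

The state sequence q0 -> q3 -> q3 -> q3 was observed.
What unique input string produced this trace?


Trace back each transition to find the symbol:
  q0 --[y]--> q3
  q3 --[x]--> q3
  q3 --[x]--> q3

"yxx"


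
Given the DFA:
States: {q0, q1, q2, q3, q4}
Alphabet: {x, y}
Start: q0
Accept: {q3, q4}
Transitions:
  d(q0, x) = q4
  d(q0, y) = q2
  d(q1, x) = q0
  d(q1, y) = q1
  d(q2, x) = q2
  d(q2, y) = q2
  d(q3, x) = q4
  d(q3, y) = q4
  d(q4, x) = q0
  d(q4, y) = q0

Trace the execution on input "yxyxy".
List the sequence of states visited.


Input: yxyxy
d(q0, y) = q2
d(q2, x) = q2
d(q2, y) = q2
d(q2, x) = q2
d(q2, y) = q2


q0 -> q2 -> q2 -> q2 -> q2 -> q2


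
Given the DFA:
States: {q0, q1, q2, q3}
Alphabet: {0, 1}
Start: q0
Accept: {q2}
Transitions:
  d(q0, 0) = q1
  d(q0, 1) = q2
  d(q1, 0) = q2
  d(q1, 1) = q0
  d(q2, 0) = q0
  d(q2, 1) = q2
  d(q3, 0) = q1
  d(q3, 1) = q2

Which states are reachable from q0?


BFS from q0:
  layer 0: {q0}
  layer 1: {q1, q2}

{q0, q1, q2}


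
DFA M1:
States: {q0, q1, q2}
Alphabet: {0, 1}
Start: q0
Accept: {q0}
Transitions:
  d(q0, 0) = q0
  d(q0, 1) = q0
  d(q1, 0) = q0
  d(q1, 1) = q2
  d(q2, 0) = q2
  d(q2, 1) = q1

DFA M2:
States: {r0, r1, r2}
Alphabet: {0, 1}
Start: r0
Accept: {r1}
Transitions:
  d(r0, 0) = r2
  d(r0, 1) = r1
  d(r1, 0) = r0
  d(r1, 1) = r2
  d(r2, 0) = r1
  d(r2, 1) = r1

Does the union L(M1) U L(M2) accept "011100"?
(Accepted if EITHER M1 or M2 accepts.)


M1: final=q0 accepted=True
M2: final=r2 accepted=False

Yes, union accepts


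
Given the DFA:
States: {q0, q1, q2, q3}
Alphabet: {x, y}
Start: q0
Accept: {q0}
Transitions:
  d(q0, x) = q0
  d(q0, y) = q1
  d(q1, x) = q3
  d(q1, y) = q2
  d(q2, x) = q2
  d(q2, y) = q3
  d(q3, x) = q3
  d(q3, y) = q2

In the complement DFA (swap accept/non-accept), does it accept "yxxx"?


Trace: q0 -> q1 -> q3 -> q3 -> q3
Final: q3
Original accept: {q0}
Complement: q3 is not in original accept

Yes, complement accepts (original rejects)


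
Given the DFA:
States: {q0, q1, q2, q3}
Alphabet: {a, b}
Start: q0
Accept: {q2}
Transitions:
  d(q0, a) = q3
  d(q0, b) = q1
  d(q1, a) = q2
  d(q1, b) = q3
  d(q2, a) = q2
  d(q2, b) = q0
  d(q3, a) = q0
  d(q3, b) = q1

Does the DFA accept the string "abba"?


Trace: q0 -> q3 -> q1 -> q3 -> q0
Final state: q0
Accept states: {q2}

No, rejected (final state q0 is not an accept state)


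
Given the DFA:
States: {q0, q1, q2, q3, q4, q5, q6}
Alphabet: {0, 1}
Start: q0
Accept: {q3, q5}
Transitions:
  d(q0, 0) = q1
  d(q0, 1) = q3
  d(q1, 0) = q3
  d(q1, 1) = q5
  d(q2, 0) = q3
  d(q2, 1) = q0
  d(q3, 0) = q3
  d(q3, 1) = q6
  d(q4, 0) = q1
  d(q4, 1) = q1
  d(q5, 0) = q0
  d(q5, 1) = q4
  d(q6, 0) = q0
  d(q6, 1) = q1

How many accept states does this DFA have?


Accept states listed: {q3, q5}
Counting: q3(1) q5(2)

2


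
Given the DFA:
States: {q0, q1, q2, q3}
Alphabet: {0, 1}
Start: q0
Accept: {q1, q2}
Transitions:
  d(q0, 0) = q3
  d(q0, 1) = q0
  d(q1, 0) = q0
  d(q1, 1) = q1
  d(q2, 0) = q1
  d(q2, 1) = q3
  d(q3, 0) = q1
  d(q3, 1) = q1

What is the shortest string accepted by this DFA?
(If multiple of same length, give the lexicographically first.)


BFS by string length (lex-first path to each state shown):
  len 0: q0<-""
  len 1: q0<-"1", q3<-"0"
  len 2: q0<-"11", q1<-"00", q3<-"10"
Found accept state at length 2.

"00"


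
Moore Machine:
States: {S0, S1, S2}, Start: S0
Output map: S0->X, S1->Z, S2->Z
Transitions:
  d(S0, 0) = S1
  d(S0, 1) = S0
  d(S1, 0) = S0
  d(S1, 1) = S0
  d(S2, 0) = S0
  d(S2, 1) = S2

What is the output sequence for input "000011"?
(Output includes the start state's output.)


Start: S0 (output X)
  --0--> S1 (output Z)
  --0--> S0 (output X)
  --0--> S1 (output Z)
  --0--> S0 (output X)
  --1--> S0 (output X)
  --1--> S0 (output X)

"XZXZXXX"


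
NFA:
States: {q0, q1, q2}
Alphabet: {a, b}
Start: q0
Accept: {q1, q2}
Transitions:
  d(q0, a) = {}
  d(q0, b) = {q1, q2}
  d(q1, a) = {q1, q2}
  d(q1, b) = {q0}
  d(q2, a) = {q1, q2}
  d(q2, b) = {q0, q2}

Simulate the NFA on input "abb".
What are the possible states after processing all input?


Start: {q0}
  --a--> {}
  --b--> {}
  --b--> {}

{} (empty set, no valid transitions)


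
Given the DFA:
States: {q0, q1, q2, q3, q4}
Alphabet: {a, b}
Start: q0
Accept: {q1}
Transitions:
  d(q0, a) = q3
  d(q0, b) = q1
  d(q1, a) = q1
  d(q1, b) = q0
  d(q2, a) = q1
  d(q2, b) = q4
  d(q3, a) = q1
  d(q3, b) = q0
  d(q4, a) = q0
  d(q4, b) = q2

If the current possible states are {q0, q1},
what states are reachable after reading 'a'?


Apply transition on 'a' from each current state:
  d(q0, a) = q3
  d(q1, a) = q1

{q1, q3}


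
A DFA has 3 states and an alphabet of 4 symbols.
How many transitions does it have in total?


Each state has exactly one transition per symbol.
3 * 4 = 12

12


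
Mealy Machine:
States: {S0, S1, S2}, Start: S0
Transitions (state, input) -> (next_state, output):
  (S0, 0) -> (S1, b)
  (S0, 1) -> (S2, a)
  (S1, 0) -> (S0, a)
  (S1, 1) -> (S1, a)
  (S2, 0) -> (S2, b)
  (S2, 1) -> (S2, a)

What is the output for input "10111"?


Step-by-step:
  (S0, 1) -> (S2, a)
  (S2, 0) -> (S2, b)
  (S2, 1) -> (S2, a)
  (S2, 1) -> (S2, a)
  (S2, 1) -> (S2, a)

"abaaa"


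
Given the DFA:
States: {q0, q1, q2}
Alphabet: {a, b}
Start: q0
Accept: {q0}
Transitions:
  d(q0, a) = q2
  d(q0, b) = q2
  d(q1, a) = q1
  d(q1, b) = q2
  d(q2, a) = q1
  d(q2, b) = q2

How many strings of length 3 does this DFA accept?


Enumerating all length-3 strings:
  "aaa" -> q1 [reject]
  "aab" -> q2 [reject]
  "aba" -> q1 [reject]
  "abb" -> q2 [reject]
  "baa" -> q1 [reject]
  "bab" -> q2 [reject]
  "bba" -> q1 [reject]
  "bbb" -> q2 [reject]

0 out of 8


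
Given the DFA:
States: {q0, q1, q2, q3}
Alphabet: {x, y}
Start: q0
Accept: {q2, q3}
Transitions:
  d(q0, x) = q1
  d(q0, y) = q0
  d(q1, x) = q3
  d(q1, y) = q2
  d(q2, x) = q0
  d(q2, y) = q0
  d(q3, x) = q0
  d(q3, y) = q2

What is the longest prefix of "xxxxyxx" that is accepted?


Run the DFA, marking each prefix where the state is accepting:
  "" -> q0 [reject]
  "x" -> q1 [reject]
  "xx" -> q3 [accept]
  "xxx" -> q0 [reject]
  "xxxx" -> q1 [reject]
  "xxxxy" -> q2 [accept]
  "xxxxyx" -> q0 [reject]
  "xxxxyxx" -> q1 [reject]

"xxxxy"


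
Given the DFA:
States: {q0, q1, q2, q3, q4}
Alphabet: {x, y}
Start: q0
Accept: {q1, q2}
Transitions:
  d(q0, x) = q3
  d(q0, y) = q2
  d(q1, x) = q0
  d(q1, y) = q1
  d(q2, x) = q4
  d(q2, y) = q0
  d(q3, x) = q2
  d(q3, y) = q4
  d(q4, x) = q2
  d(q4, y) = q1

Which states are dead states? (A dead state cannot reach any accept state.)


Forward reachability from each state:
  q0 -> reaches accept state q1 (live)
  q1 -> reaches accept state q1 (live)
  q2 -> reaches accept state q1 (live)
  q3 -> reaches accept state q1 (live)
  q4 -> reaches accept state q1 (live)

None (all states can reach an accept state)


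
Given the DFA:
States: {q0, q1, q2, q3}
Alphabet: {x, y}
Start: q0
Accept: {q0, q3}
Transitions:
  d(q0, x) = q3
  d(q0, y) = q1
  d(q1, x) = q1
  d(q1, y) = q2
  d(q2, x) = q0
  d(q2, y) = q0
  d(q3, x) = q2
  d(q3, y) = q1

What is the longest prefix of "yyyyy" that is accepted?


Run the DFA, marking each prefix where the state is accepting:
  "" -> q0 [accept]
  "y" -> q1 [reject]
  "yy" -> q2 [reject]
  "yyy" -> q0 [accept]
  "yyyy" -> q1 [reject]
  "yyyyy" -> q2 [reject]

"yyy"


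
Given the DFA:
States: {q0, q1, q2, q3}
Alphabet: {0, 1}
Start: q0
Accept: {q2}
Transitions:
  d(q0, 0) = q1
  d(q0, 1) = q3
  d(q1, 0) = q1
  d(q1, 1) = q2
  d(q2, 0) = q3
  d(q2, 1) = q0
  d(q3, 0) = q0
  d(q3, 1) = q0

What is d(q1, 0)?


Looking up transition d(q1, 0)

q1


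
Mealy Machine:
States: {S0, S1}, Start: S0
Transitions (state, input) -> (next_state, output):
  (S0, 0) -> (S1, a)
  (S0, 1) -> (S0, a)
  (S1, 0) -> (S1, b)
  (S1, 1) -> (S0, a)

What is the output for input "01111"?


Step-by-step:
  (S0, 0) -> (S1, a)
  (S1, 1) -> (S0, a)
  (S0, 1) -> (S0, a)
  (S0, 1) -> (S0, a)
  (S0, 1) -> (S0, a)

"aaaaa"


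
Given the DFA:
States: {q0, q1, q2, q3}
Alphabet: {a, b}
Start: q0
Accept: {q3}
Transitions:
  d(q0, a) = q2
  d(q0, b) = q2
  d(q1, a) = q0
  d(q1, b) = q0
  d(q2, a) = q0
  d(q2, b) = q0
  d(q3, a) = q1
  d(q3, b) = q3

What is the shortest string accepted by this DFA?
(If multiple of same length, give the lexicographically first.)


BFS by string length (lex-first path to each state shown):
  len 0: q0<-""
  len 1: q2<-"a"
  len 2: q0<-"aa"
  len 3: q2<-"aaa"
  len 4: q0<-"aaaa"
  len 5: q2<-"aaaaa"
  len 6: q0<-"aaaaaa"
  len 7: q2<-"aaaaaaa"
  len 8: q0<-"aaaaaaaa"

No string accepted (empty language)


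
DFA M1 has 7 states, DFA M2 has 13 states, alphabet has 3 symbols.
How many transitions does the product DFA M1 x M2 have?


Product DFA has 7 * 13 = 91 states.
Each has 3 transitions: 91 * 3 = 273

273


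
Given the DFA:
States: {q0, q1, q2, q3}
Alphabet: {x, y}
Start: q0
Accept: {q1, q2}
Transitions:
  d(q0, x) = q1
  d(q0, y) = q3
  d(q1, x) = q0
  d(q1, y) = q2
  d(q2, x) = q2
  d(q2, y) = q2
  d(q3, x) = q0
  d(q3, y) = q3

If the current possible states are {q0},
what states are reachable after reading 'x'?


Apply transition on 'x' from each current state:
  d(q0, x) = q1

{q1}


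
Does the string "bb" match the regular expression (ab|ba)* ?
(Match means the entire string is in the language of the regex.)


|string| = 2; first = 'b'; last = 'b'

No, "bb" does not match (ab|ba)*


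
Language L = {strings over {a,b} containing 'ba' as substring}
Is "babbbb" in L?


'ba' occurs at index 0

Yes, "babbbb" is in L


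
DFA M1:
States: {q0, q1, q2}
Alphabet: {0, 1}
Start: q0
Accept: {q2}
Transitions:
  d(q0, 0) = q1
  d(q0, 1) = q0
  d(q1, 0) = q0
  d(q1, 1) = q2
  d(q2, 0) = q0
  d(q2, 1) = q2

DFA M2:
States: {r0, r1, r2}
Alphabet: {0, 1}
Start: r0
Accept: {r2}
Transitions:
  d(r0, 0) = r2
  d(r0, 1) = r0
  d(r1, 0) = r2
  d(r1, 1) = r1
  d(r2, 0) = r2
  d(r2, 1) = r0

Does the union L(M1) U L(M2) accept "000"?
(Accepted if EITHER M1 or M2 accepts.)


M1: final=q1 accepted=False
M2: final=r2 accepted=True

Yes, union accepts


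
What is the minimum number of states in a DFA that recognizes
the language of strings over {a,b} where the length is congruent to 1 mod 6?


States track (length) mod 6.
Need 6 states: one per remainder 0..5; accept = remainder 1.

6


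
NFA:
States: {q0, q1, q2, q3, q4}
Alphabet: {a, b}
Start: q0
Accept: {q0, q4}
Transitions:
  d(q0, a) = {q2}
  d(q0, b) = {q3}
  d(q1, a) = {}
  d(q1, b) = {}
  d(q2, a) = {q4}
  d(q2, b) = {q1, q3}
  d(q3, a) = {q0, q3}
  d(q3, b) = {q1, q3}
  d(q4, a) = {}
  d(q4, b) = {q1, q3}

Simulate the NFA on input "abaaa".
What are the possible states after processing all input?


Start: {q0}
  --a--> {q2}
  --b--> {q1, q3}
  --a--> {q0, q3}
  --a--> {q0, q2, q3}
  --a--> {q0, q2, q3, q4}

{q0, q2, q3, q4}


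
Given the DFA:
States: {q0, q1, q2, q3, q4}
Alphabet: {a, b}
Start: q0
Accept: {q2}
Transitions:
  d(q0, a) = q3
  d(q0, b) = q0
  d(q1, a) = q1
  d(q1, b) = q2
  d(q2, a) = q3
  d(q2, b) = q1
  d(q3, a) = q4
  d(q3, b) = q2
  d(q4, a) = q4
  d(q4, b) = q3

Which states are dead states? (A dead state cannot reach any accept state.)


Forward reachability from each state:
  q0 -> reaches accept state q2 (live)
  q1 -> reaches accept state q2 (live)
  q2 -> reaches accept state q2 (live)
  q3 -> reaches accept state q2 (live)
  q4 -> reaches accept state q2 (live)

None (all states can reach an accept state)


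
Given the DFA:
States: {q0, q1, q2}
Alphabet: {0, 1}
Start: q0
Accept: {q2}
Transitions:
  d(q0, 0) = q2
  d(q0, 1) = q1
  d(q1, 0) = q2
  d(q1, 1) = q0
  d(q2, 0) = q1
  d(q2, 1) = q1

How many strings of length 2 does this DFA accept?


Enumerating all length-2 strings:
  "00" -> q1 [reject]
  "01" -> q1 [reject]
  "10" -> q2 [accept]
  "11" -> q0 [reject]

1 out of 4


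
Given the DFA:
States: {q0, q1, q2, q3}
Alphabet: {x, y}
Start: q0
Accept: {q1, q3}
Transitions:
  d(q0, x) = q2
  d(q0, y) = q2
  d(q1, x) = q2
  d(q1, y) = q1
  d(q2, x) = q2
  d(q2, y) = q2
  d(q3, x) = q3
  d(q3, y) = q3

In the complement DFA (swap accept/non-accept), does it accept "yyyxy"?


Trace: q0 -> q2 -> q2 -> q2 -> q2 -> q2
Final: q2
Original accept: {q1, q3}
Complement: q2 is not in original accept

Yes, complement accepts (original rejects)


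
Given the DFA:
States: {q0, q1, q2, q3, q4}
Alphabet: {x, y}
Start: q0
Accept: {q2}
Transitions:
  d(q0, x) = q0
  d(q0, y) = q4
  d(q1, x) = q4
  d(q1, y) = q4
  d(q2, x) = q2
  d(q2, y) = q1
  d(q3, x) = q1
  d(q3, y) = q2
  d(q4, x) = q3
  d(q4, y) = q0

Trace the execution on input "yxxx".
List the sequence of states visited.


Input: yxxx
d(q0, y) = q4
d(q4, x) = q3
d(q3, x) = q1
d(q1, x) = q4


q0 -> q4 -> q3 -> q1 -> q4


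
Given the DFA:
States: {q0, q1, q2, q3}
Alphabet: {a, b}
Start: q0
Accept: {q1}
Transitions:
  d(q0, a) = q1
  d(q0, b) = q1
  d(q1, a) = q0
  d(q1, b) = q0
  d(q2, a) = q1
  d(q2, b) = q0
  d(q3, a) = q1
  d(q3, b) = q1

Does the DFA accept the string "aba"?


Trace: q0 -> q1 -> q0 -> q1
Final state: q1
Accept states: {q1}

Yes, accepted (final state q1 is an accept state)


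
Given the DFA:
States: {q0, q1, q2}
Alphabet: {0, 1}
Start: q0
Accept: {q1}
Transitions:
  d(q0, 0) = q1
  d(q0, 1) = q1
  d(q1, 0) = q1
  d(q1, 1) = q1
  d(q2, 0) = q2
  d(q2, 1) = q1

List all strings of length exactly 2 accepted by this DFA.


All strings of length 2: 4 total
Accepted: 4

"00", "01", "10", "11"


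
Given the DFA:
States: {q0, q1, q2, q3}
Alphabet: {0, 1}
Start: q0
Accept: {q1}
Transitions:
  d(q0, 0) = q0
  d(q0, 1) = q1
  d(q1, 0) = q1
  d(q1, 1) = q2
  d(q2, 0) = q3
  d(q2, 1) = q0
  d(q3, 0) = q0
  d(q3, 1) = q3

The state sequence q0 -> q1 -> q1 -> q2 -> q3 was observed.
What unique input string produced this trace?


Trace back each transition to find the symbol:
  q0 --[1]--> q1
  q1 --[0]--> q1
  q1 --[1]--> q2
  q2 --[0]--> q3

"1010"


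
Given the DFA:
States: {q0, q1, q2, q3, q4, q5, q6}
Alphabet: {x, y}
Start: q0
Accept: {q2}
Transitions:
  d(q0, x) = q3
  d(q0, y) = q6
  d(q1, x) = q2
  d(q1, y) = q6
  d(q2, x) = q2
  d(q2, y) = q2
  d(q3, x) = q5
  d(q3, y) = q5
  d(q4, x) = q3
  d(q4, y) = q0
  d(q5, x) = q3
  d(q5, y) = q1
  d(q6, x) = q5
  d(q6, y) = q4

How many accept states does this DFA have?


Accept states listed: {q2}
Counting: q2(1)

1


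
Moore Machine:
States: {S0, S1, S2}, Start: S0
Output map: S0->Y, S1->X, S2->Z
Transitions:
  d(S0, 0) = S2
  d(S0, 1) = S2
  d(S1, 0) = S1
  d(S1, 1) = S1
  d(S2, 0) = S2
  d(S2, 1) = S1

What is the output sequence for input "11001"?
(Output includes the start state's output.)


Start: S0 (output Y)
  --1--> S2 (output Z)
  --1--> S1 (output X)
  --0--> S1 (output X)
  --0--> S1 (output X)
  --1--> S1 (output X)

"YZXXXX"


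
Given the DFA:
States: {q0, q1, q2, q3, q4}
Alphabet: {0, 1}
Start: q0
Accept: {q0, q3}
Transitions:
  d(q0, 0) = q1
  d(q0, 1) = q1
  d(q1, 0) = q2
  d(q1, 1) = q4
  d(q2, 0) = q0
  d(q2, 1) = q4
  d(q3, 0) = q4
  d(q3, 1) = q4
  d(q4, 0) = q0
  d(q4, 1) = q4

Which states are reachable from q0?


BFS from q0:
  layer 0: {q0}
  layer 1: {q1}
  layer 2: {q2, q4}

{q0, q1, q2, q4}


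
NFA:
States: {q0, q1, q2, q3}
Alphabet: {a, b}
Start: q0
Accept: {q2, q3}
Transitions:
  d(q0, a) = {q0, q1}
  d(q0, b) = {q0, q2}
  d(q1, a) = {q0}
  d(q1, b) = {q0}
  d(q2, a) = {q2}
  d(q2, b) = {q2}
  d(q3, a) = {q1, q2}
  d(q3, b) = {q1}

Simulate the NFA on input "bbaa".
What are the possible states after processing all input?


Start: {q0}
  --b--> {q0, q2}
  --b--> {q0, q2}
  --a--> {q0, q1, q2}
  --a--> {q0, q1, q2}

{q0, q1, q2}


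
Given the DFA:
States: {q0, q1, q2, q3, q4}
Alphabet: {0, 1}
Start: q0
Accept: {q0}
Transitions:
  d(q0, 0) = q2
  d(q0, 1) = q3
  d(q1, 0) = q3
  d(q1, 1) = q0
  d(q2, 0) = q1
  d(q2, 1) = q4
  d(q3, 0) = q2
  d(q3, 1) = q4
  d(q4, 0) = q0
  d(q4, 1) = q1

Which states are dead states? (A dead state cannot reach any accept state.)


Forward reachability from each state:
  q0 -> reaches accept state q0 (live)
  q1 -> reaches accept state q0 (live)
  q2 -> reaches accept state q0 (live)
  q3 -> reaches accept state q0 (live)
  q4 -> reaches accept state q0 (live)

None (all states can reach an accept state)


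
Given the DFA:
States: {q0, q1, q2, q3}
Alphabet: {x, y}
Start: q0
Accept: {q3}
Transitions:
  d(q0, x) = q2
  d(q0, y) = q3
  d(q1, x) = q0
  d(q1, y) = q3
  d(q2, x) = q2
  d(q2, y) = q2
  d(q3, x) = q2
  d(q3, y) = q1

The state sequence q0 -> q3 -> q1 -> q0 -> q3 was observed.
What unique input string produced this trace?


Trace back each transition to find the symbol:
  q0 --[y]--> q3
  q3 --[y]--> q1
  q1 --[x]--> q0
  q0 --[y]--> q3

"yyxy"


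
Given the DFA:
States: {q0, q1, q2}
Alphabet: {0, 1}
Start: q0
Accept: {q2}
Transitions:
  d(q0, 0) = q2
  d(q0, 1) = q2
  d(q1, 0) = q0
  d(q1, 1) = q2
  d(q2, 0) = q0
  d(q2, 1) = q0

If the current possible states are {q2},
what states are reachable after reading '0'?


Apply transition on '0' from each current state:
  d(q2, 0) = q0

{q0}


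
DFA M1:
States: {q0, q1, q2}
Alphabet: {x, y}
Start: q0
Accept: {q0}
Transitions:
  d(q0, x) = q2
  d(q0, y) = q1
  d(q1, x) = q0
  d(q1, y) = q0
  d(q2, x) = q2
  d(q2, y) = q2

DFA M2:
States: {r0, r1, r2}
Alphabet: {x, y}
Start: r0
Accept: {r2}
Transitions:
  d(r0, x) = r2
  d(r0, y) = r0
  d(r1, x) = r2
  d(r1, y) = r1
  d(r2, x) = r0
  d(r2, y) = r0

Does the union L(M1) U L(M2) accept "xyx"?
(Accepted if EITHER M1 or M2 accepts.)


M1: final=q2 accepted=False
M2: final=r2 accepted=True

Yes, union accepts


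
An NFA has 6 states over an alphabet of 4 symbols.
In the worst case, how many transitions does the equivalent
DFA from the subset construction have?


Subset construction: one DFA state per subset of NFA states = 2^6 = 64 states.
Each DFA state has 4 outgoing transitions: 64 * 4 = 256

256


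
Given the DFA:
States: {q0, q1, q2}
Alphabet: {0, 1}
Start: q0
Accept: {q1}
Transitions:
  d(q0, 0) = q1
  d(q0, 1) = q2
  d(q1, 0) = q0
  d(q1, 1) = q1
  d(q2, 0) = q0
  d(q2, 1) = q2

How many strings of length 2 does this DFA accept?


Enumerating all length-2 strings:
  "00" -> q0 [reject]
  "01" -> q1 [accept]
  "10" -> q0 [reject]
  "11" -> q2 [reject]

1 out of 4


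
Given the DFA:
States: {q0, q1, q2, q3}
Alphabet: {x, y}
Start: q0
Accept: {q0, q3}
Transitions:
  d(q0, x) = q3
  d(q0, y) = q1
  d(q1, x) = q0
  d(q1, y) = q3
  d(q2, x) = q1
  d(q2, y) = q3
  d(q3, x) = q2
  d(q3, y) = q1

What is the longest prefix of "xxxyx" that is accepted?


Run the DFA, marking each prefix where the state is accepting:
  "" -> q0 [accept]
  "x" -> q3 [accept]
  "xx" -> q2 [reject]
  "xxx" -> q1 [reject]
  "xxxy" -> q3 [accept]
  "xxxyx" -> q2 [reject]

"xxxy"


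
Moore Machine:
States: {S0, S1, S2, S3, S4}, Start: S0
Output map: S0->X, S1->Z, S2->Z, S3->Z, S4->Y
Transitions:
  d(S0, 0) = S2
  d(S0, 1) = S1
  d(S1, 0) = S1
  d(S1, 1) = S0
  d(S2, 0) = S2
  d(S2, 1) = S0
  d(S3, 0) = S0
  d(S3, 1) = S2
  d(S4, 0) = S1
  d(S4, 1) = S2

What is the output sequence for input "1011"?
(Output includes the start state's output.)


Start: S0 (output X)
  --1--> S1 (output Z)
  --0--> S1 (output Z)
  --1--> S0 (output X)
  --1--> S1 (output Z)

"XZZXZ"


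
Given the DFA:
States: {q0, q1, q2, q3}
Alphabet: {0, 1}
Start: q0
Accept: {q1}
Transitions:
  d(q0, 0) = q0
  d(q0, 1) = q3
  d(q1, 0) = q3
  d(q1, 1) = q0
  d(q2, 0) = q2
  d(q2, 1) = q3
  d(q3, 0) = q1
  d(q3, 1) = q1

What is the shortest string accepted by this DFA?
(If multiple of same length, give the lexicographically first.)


BFS by string length (lex-first path to each state shown):
  len 0: q0<-""
  len 1: q0<-"0", q3<-"1"
  len 2: q0<-"00", q1<-"10", q3<-"01"
Found accept state at length 2.

"10"


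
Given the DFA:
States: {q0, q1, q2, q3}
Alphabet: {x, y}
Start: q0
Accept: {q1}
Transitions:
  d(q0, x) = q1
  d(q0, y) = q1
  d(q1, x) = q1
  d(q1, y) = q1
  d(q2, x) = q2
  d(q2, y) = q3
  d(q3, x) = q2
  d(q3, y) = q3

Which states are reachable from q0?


BFS from q0:
  layer 0: {q0}
  layer 1: {q1}

{q0, q1}


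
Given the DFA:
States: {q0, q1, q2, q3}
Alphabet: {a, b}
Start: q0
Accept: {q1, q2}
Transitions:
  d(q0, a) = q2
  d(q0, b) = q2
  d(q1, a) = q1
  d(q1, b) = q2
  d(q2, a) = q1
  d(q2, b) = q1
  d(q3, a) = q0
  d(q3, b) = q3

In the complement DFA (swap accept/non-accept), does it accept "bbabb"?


Trace: q0 -> q2 -> q1 -> q1 -> q2 -> q1
Final: q1
Original accept: {q1, q2}
Complement: q1 is in original accept

No, complement rejects (original accepts)


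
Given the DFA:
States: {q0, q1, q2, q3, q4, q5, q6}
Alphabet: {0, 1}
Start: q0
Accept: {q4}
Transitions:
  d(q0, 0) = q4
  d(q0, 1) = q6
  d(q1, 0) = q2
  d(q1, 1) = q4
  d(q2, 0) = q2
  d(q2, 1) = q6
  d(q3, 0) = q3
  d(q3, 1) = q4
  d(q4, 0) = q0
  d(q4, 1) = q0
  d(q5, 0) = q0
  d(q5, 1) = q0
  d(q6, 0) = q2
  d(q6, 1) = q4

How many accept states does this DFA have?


Accept states listed: {q4}
Counting: q4(1)

1


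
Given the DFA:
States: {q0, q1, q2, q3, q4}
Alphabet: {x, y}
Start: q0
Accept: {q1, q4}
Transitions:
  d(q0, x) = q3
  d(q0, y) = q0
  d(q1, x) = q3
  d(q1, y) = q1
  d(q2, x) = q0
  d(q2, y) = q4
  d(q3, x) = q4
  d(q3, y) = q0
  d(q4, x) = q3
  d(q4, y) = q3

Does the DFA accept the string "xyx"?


Trace: q0 -> q3 -> q0 -> q3
Final state: q3
Accept states: {q1, q4}

No, rejected (final state q3 is not an accept state)


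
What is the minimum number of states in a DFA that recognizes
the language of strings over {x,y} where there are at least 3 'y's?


States: count = 0, 1, ..., 2, and a final '>= 3' state.
Total: 3 + 1 = 4. Accept = '>= 3' state.

4


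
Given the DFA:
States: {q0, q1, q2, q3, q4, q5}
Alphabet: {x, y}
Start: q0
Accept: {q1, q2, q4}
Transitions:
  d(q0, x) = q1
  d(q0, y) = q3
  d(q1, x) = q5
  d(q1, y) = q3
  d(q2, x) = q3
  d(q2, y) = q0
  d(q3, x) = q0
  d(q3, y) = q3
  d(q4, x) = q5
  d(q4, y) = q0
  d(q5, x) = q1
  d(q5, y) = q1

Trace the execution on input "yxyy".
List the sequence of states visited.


Input: yxyy
d(q0, y) = q3
d(q3, x) = q0
d(q0, y) = q3
d(q3, y) = q3


q0 -> q3 -> q0 -> q3 -> q3


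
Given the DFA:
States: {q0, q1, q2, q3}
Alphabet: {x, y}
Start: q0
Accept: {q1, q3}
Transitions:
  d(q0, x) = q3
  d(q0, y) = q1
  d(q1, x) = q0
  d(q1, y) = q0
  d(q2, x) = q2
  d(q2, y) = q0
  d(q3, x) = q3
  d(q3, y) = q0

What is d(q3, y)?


Looking up transition d(q3, y)

q0


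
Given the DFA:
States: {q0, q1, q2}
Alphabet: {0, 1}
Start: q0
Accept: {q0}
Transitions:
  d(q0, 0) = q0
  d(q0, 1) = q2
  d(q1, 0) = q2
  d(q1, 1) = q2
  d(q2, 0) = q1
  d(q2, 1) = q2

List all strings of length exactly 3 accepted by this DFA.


All strings of length 3: 8 total
Accepted: 1

"000"


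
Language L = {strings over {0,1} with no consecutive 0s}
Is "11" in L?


'00' does not occur

Yes, "11" is in L


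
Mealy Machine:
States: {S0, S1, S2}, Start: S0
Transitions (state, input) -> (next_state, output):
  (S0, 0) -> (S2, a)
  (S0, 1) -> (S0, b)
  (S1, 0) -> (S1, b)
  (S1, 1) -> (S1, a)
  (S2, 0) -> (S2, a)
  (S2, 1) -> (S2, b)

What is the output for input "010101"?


Step-by-step:
  (S0, 0) -> (S2, a)
  (S2, 1) -> (S2, b)
  (S2, 0) -> (S2, a)
  (S2, 1) -> (S2, b)
  (S2, 0) -> (S2, a)
  (S2, 1) -> (S2, b)

"ababab"


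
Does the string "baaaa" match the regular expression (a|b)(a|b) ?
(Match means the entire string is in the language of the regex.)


|string| = 5; first = 'b'; last = 'a'

No, "baaaa" does not match (a|b)(a|b)


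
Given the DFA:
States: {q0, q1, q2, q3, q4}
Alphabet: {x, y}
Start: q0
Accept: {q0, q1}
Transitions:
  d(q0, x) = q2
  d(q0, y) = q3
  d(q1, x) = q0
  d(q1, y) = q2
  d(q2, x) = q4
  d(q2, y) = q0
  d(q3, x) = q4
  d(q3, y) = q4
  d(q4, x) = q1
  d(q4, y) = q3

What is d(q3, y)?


Looking up transition d(q3, y)

q4


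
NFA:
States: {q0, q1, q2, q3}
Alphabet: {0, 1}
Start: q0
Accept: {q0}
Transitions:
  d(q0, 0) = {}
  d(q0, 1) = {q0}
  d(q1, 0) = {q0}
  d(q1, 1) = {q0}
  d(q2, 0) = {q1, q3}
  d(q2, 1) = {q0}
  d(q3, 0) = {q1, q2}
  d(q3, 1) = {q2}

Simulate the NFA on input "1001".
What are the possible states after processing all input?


Start: {q0}
  --1--> {q0}
  --0--> {}
  --0--> {}
  --1--> {}

{} (empty set, no valid transitions)


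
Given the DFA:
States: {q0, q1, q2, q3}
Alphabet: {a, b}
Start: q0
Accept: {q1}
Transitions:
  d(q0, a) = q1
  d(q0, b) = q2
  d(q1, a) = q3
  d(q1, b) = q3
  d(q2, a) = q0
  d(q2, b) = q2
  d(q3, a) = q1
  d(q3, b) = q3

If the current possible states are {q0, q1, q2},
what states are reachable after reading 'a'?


Apply transition on 'a' from each current state:
  d(q0, a) = q1
  d(q1, a) = q3
  d(q2, a) = q0

{q0, q1, q3}


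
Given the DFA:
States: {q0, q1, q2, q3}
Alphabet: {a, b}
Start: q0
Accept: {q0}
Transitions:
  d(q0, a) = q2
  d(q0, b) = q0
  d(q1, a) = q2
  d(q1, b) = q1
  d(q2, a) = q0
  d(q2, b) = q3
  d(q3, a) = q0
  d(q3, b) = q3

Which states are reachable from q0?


BFS from q0:
  layer 0: {q0}
  layer 1: {q2}
  layer 2: {q3}

{q0, q2, q3}


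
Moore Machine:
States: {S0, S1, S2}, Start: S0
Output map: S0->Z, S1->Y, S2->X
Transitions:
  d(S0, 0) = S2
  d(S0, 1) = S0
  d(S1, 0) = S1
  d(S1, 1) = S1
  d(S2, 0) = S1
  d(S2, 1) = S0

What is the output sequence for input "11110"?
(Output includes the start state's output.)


Start: S0 (output Z)
  --1--> S0 (output Z)
  --1--> S0 (output Z)
  --1--> S0 (output Z)
  --1--> S0 (output Z)
  --0--> S2 (output X)

"ZZZZZX"
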